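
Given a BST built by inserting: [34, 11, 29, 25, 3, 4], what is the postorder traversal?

Tree insertion order: [34, 11, 29, 25, 3, 4]
Tree (level-order array): [34, 11, None, 3, 29, None, 4, 25]
Postorder traversal: [4, 3, 25, 29, 11, 34]


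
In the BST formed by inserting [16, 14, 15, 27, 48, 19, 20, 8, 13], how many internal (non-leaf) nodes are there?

Tree built from: [16, 14, 15, 27, 48, 19, 20, 8, 13]
Tree (level-order array): [16, 14, 27, 8, 15, 19, 48, None, 13, None, None, None, 20]
Rule: An internal node has at least one child.
Per-node child counts:
  node 16: 2 child(ren)
  node 14: 2 child(ren)
  node 8: 1 child(ren)
  node 13: 0 child(ren)
  node 15: 0 child(ren)
  node 27: 2 child(ren)
  node 19: 1 child(ren)
  node 20: 0 child(ren)
  node 48: 0 child(ren)
Matching nodes: [16, 14, 8, 27, 19]
Count of internal (non-leaf) nodes: 5


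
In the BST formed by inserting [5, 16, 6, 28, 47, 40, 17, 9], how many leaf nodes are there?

Tree built from: [5, 16, 6, 28, 47, 40, 17, 9]
Tree (level-order array): [5, None, 16, 6, 28, None, 9, 17, 47, None, None, None, None, 40]
Rule: A leaf has 0 children.
Per-node child counts:
  node 5: 1 child(ren)
  node 16: 2 child(ren)
  node 6: 1 child(ren)
  node 9: 0 child(ren)
  node 28: 2 child(ren)
  node 17: 0 child(ren)
  node 47: 1 child(ren)
  node 40: 0 child(ren)
Matching nodes: [9, 17, 40]
Count of leaf nodes: 3


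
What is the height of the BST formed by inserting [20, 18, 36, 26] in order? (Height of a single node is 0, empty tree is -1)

Insertion order: [20, 18, 36, 26]
Tree (level-order array): [20, 18, 36, None, None, 26]
Compute height bottom-up (empty subtree = -1):
  height(18) = 1 + max(-1, -1) = 0
  height(26) = 1 + max(-1, -1) = 0
  height(36) = 1 + max(0, -1) = 1
  height(20) = 1 + max(0, 1) = 2
Height = 2


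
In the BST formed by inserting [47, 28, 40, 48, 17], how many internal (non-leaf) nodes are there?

Tree built from: [47, 28, 40, 48, 17]
Tree (level-order array): [47, 28, 48, 17, 40]
Rule: An internal node has at least one child.
Per-node child counts:
  node 47: 2 child(ren)
  node 28: 2 child(ren)
  node 17: 0 child(ren)
  node 40: 0 child(ren)
  node 48: 0 child(ren)
Matching nodes: [47, 28]
Count of internal (non-leaf) nodes: 2


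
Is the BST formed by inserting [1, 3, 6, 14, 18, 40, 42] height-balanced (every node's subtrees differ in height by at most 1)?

Tree (level-order array): [1, None, 3, None, 6, None, 14, None, 18, None, 40, None, 42]
Definition: a tree is height-balanced if, at every node, |h(left) - h(right)| <= 1 (empty subtree has height -1).
Bottom-up per-node check:
  node 42: h_left=-1, h_right=-1, diff=0 [OK], height=0
  node 40: h_left=-1, h_right=0, diff=1 [OK], height=1
  node 18: h_left=-1, h_right=1, diff=2 [FAIL (|-1-1|=2 > 1)], height=2
  node 14: h_left=-1, h_right=2, diff=3 [FAIL (|-1-2|=3 > 1)], height=3
  node 6: h_left=-1, h_right=3, diff=4 [FAIL (|-1-3|=4 > 1)], height=4
  node 3: h_left=-1, h_right=4, diff=5 [FAIL (|-1-4|=5 > 1)], height=5
  node 1: h_left=-1, h_right=5, diff=6 [FAIL (|-1-5|=6 > 1)], height=6
Node 18 violates the condition: |-1 - 1| = 2 > 1.
Result: Not balanced


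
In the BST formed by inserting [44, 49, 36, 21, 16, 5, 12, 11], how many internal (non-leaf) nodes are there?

Tree built from: [44, 49, 36, 21, 16, 5, 12, 11]
Tree (level-order array): [44, 36, 49, 21, None, None, None, 16, None, 5, None, None, 12, 11]
Rule: An internal node has at least one child.
Per-node child counts:
  node 44: 2 child(ren)
  node 36: 1 child(ren)
  node 21: 1 child(ren)
  node 16: 1 child(ren)
  node 5: 1 child(ren)
  node 12: 1 child(ren)
  node 11: 0 child(ren)
  node 49: 0 child(ren)
Matching nodes: [44, 36, 21, 16, 5, 12]
Count of internal (non-leaf) nodes: 6


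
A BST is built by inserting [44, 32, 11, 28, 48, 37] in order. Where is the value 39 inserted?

Starting tree (level order): [44, 32, 48, 11, 37, None, None, None, 28]
Insertion path: 44 -> 32 -> 37
Result: insert 39 as right child of 37
Final tree (level order): [44, 32, 48, 11, 37, None, None, None, 28, None, 39]


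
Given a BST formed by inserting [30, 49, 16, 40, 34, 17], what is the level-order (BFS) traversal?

Tree insertion order: [30, 49, 16, 40, 34, 17]
Tree (level-order array): [30, 16, 49, None, 17, 40, None, None, None, 34]
BFS from the root, enqueuing left then right child of each popped node:
  queue [30] -> pop 30, enqueue [16, 49], visited so far: [30]
  queue [16, 49] -> pop 16, enqueue [17], visited so far: [30, 16]
  queue [49, 17] -> pop 49, enqueue [40], visited so far: [30, 16, 49]
  queue [17, 40] -> pop 17, enqueue [none], visited so far: [30, 16, 49, 17]
  queue [40] -> pop 40, enqueue [34], visited so far: [30, 16, 49, 17, 40]
  queue [34] -> pop 34, enqueue [none], visited so far: [30, 16, 49, 17, 40, 34]
Result: [30, 16, 49, 17, 40, 34]


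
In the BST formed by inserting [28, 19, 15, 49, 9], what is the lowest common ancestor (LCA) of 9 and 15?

Tree insertion order: [28, 19, 15, 49, 9]
Tree (level-order array): [28, 19, 49, 15, None, None, None, 9]
In a BST, the LCA of p=9, q=15 is the first node v on the
root-to-leaf path with p <= v <= q (go left if both < v, right if both > v).
Walk from root:
  at 28: both 9 and 15 < 28, go left
  at 19: both 9 and 15 < 19, go left
  at 15: 9 <= 15 <= 15, this is the LCA
LCA = 15


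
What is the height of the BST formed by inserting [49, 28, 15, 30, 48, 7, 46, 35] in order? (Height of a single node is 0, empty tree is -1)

Insertion order: [49, 28, 15, 30, 48, 7, 46, 35]
Tree (level-order array): [49, 28, None, 15, 30, 7, None, None, 48, None, None, 46, None, 35]
Compute height bottom-up (empty subtree = -1):
  height(7) = 1 + max(-1, -1) = 0
  height(15) = 1 + max(0, -1) = 1
  height(35) = 1 + max(-1, -1) = 0
  height(46) = 1 + max(0, -1) = 1
  height(48) = 1 + max(1, -1) = 2
  height(30) = 1 + max(-1, 2) = 3
  height(28) = 1 + max(1, 3) = 4
  height(49) = 1 + max(4, -1) = 5
Height = 5


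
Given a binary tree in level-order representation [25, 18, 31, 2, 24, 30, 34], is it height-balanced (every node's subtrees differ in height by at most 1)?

Tree (level-order array): [25, 18, 31, 2, 24, 30, 34]
Definition: a tree is height-balanced if, at every node, |h(left) - h(right)| <= 1 (empty subtree has height -1).
Bottom-up per-node check:
  node 2: h_left=-1, h_right=-1, diff=0 [OK], height=0
  node 24: h_left=-1, h_right=-1, diff=0 [OK], height=0
  node 18: h_left=0, h_right=0, diff=0 [OK], height=1
  node 30: h_left=-1, h_right=-1, diff=0 [OK], height=0
  node 34: h_left=-1, h_right=-1, diff=0 [OK], height=0
  node 31: h_left=0, h_right=0, diff=0 [OK], height=1
  node 25: h_left=1, h_right=1, diff=0 [OK], height=2
All nodes satisfy the balance condition.
Result: Balanced


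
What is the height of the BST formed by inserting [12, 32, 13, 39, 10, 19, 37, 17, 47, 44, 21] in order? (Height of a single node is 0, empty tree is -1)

Insertion order: [12, 32, 13, 39, 10, 19, 37, 17, 47, 44, 21]
Tree (level-order array): [12, 10, 32, None, None, 13, 39, None, 19, 37, 47, 17, 21, None, None, 44]
Compute height bottom-up (empty subtree = -1):
  height(10) = 1 + max(-1, -1) = 0
  height(17) = 1 + max(-1, -1) = 0
  height(21) = 1 + max(-1, -1) = 0
  height(19) = 1 + max(0, 0) = 1
  height(13) = 1 + max(-1, 1) = 2
  height(37) = 1 + max(-1, -1) = 0
  height(44) = 1 + max(-1, -1) = 0
  height(47) = 1 + max(0, -1) = 1
  height(39) = 1 + max(0, 1) = 2
  height(32) = 1 + max(2, 2) = 3
  height(12) = 1 + max(0, 3) = 4
Height = 4


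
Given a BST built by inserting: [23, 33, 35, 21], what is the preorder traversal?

Tree insertion order: [23, 33, 35, 21]
Tree (level-order array): [23, 21, 33, None, None, None, 35]
Preorder traversal: [23, 21, 33, 35]


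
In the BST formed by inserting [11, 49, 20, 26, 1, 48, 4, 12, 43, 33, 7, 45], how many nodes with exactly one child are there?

Tree built from: [11, 49, 20, 26, 1, 48, 4, 12, 43, 33, 7, 45]
Tree (level-order array): [11, 1, 49, None, 4, 20, None, None, 7, 12, 26, None, None, None, None, None, 48, 43, None, 33, 45]
Rule: These are nodes with exactly 1 non-null child.
Per-node child counts:
  node 11: 2 child(ren)
  node 1: 1 child(ren)
  node 4: 1 child(ren)
  node 7: 0 child(ren)
  node 49: 1 child(ren)
  node 20: 2 child(ren)
  node 12: 0 child(ren)
  node 26: 1 child(ren)
  node 48: 1 child(ren)
  node 43: 2 child(ren)
  node 33: 0 child(ren)
  node 45: 0 child(ren)
Matching nodes: [1, 4, 49, 26, 48]
Count of nodes with exactly one child: 5


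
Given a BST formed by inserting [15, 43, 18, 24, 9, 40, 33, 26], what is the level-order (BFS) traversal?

Tree insertion order: [15, 43, 18, 24, 9, 40, 33, 26]
Tree (level-order array): [15, 9, 43, None, None, 18, None, None, 24, None, 40, 33, None, 26]
BFS from the root, enqueuing left then right child of each popped node:
  queue [15] -> pop 15, enqueue [9, 43], visited so far: [15]
  queue [9, 43] -> pop 9, enqueue [none], visited so far: [15, 9]
  queue [43] -> pop 43, enqueue [18], visited so far: [15, 9, 43]
  queue [18] -> pop 18, enqueue [24], visited so far: [15, 9, 43, 18]
  queue [24] -> pop 24, enqueue [40], visited so far: [15, 9, 43, 18, 24]
  queue [40] -> pop 40, enqueue [33], visited so far: [15, 9, 43, 18, 24, 40]
  queue [33] -> pop 33, enqueue [26], visited so far: [15, 9, 43, 18, 24, 40, 33]
  queue [26] -> pop 26, enqueue [none], visited so far: [15, 9, 43, 18, 24, 40, 33, 26]
Result: [15, 9, 43, 18, 24, 40, 33, 26]


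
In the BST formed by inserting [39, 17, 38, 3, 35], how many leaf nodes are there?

Tree built from: [39, 17, 38, 3, 35]
Tree (level-order array): [39, 17, None, 3, 38, None, None, 35]
Rule: A leaf has 0 children.
Per-node child counts:
  node 39: 1 child(ren)
  node 17: 2 child(ren)
  node 3: 0 child(ren)
  node 38: 1 child(ren)
  node 35: 0 child(ren)
Matching nodes: [3, 35]
Count of leaf nodes: 2


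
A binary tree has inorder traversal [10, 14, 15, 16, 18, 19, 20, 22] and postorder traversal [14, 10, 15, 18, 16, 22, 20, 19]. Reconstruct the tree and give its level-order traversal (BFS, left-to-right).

Inorder:   [10, 14, 15, 16, 18, 19, 20, 22]
Postorder: [14, 10, 15, 18, 16, 22, 20, 19]
Algorithm: postorder visits root last, so walk postorder right-to-left;
each value is the root of the current inorder slice — split it at that
value, recurse on the right subtree first, then the left.
Recursive splits:
  root=19; inorder splits into left=[10, 14, 15, 16, 18], right=[20, 22]
  root=20; inorder splits into left=[], right=[22]
  root=22; inorder splits into left=[], right=[]
  root=16; inorder splits into left=[10, 14, 15], right=[18]
  root=18; inorder splits into left=[], right=[]
  root=15; inorder splits into left=[10, 14], right=[]
  root=10; inorder splits into left=[], right=[14]
  root=14; inorder splits into left=[], right=[]
Reconstructed level-order: [19, 16, 20, 15, 18, 22, 10, 14]


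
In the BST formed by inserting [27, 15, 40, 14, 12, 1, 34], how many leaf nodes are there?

Tree built from: [27, 15, 40, 14, 12, 1, 34]
Tree (level-order array): [27, 15, 40, 14, None, 34, None, 12, None, None, None, 1]
Rule: A leaf has 0 children.
Per-node child counts:
  node 27: 2 child(ren)
  node 15: 1 child(ren)
  node 14: 1 child(ren)
  node 12: 1 child(ren)
  node 1: 0 child(ren)
  node 40: 1 child(ren)
  node 34: 0 child(ren)
Matching nodes: [1, 34]
Count of leaf nodes: 2


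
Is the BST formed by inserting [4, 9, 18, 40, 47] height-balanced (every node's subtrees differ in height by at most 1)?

Tree (level-order array): [4, None, 9, None, 18, None, 40, None, 47]
Definition: a tree is height-balanced if, at every node, |h(left) - h(right)| <= 1 (empty subtree has height -1).
Bottom-up per-node check:
  node 47: h_left=-1, h_right=-1, diff=0 [OK], height=0
  node 40: h_left=-1, h_right=0, diff=1 [OK], height=1
  node 18: h_left=-1, h_right=1, diff=2 [FAIL (|-1-1|=2 > 1)], height=2
  node 9: h_left=-1, h_right=2, diff=3 [FAIL (|-1-2|=3 > 1)], height=3
  node 4: h_left=-1, h_right=3, diff=4 [FAIL (|-1-3|=4 > 1)], height=4
Node 18 violates the condition: |-1 - 1| = 2 > 1.
Result: Not balanced


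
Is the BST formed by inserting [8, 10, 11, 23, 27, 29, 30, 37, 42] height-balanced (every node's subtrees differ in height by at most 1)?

Tree (level-order array): [8, None, 10, None, 11, None, 23, None, 27, None, 29, None, 30, None, 37, None, 42]
Definition: a tree is height-balanced if, at every node, |h(left) - h(right)| <= 1 (empty subtree has height -1).
Bottom-up per-node check:
  node 42: h_left=-1, h_right=-1, diff=0 [OK], height=0
  node 37: h_left=-1, h_right=0, diff=1 [OK], height=1
  node 30: h_left=-1, h_right=1, diff=2 [FAIL (|-1-1|=2 > 1)], height=2
  node 29: h_left=-1, h_right=2, diff=3 [FAIL (|-1-2|=3 > 1)], height=3
  node 27: h_left=-1, h_right=3, diff=4 [FAIL (|-1-3|=4 > 1)], height=4
  node 23: h_left=-1, h_right=4, diff=5 [FAIL (|-1-4|=5 > 1)], height=5
  node 11: h_left=-1, h_right=5, diff=6 [FAIL (|-1-5|=6 > 1)], height=6
  node 10: h_left=-1, h_right=6, diff=7 [FAIL (|-1-6|=7 > 1)], height=7
  node 8: h_left=-1, h_right=7, diff=8 [FAIL (|-1-7|=8 > 1)], height=8
Node 30 violates the condition: |-1 - 1| = 2 > 1.
Result: Not balanced


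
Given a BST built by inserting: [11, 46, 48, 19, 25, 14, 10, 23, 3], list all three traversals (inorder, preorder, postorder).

Tree insertion order: [11, 46, 48, 19, 25, 14, 10, 23, 3]
Tree (level-order array): [11, 10, 46, 3, None, 19, 48, None, None, 14, 25, None, None, None, None, 23]
Inorder (L, root, R): [3, 10, 11, 14, 19, 23, 25, 46, 48]
Preorder (root, L, R): [11, 10, 3, 46, 19, 14, 25, 23, 48]
Postorder (L, R, root): [3, 10, 14, 23, 25, 19, 48, 46, 11]


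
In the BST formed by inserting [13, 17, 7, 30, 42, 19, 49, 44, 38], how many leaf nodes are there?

Tree built from: [13, 17, 7, 30, 42, 19, 49, 44, 38]
Tree (level-order array): [13, 7, 17, None, None, None, 30, 19, 42, None, None, 38, 49, None, None, 44]
Rule: A leaf has 0 children.
Per-node child counts:
  node 13: 2 child(ren)
  node 7: 0 child(ren)
  node 17: 1 child(ren)
  node 30: 2 child(ren)
  node 19: 0 child(ren)
  node 42: 2 child(ren)
  node 38: 0 child(ren)
  node 49: 1 child(ren)
  node 44: 0 child(ren)
Matching nodes: [7, 19, 38, 44]
Count of leaf nodes: 4


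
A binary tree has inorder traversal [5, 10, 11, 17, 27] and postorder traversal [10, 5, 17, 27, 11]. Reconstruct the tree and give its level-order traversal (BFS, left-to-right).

Inorder:   [5, 10, 11, 17, 27]
Postorder: [10, 5, 17, 27, 11]
Algorithm: postorder visits root last, so walk postorder right-to-left;
each value is the root of the current inorder slice — split it at that
value, recurse on the right subtree first, then the left.
Recursive splits:
  root=11; inorder splits into left=[5, 10], right=[17, 27]
  root=27; inorder splits into left=[17], right=[]
  root=17; inorder splits into left=[], right=[]
  root=5; inorder splits into left=[], right=[10]
  root=10; inorder splits into left=[], right=[]
Reconstructed level-order: [11, 5, 27, 10, 17]


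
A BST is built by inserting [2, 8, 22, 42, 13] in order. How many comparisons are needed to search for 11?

Search path for 11: 2 -> 8 -> 22 -> 13
Found: False
Comparisons: 4


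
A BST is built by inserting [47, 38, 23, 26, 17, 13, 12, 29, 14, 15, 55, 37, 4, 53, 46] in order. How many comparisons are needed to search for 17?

Search path for 17: 47 -> 38 -> 23 -> 17
Found: True
Comparisons: 4


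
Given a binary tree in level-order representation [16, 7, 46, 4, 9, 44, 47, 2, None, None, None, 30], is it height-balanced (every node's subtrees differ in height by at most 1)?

Tree (level-order array): [16, 7, 46, 4, 9, 44, 47, 2, None, None, None, 30]
Definition: a tree is height-balanced if, at every node, |h(left) - h(right)| <= 1 (empty subtree has height -1).
Bottom-up per-node check:
  node 2: h_left=-1, h_right=-1, diff=0 [OK], height=0
  node 4: h_left=0, h_right=-1, diff=1 [OK], height=1
  node 9: h_left=-1, h_right=-1, diff=0 [OK], height=0
  node 7: h_left=1, h_right=0, diff=1 [OK], height=2
  node 30: h_left=-1, h_right=-1, diff=0 [OK], height=0
  node 44: h_left=0, h_right=-1, diff=1 [OK], height=1
  node 47: h_left=-1, h_right=-1, diff=0 [OK], height=0
  node 46: h_left=1, h_right=0, diff=1 [OK], height=2
  node 16: h_left=2, h_right=2, diff=0 [OK], height=3
All nodes satisfy the balance condition.
Result: Balanced


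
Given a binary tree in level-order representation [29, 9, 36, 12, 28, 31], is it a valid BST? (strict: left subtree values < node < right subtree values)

Level-order array: [29, 9, 36, 12, 28, 31]
Validate using subtree bounds (lo, hi): at each node, require lo < value < hi,
then recurse left with hi=value and right with lo=value.
Preorder trace (stopping at first violation):
  at node 29 with bounds (-inf, +inf): OK
  at node 9 with bounds (-inf, 29): OK
  at node 12 with bounds (-inf, 9): VIOLATION
Node 12 violates its bound: not (-inf < 12 < 9).
Result: Not a valid BST


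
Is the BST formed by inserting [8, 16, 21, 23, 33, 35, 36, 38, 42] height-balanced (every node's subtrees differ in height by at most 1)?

Tree (level-order array): [8, None, 16, None, 21, None, 23, None, 33, None, 35, None, 36, None, 38, None, 42]
Definition: a tree is height-balanced if, at every node, |h(left) - h(right)| <= 1 (empty subtree has height -1).
Bottom-up per-node check:
  node 42: h_left=-1, h_right=-1, diff=0 [OK], height=0
  node 38: h_left=-1, h_right=0, diff=1 [OK], height=1
  node 36: h_left=-1, h_right=1, diff=2 [FAIL (|-1-1|=2 > 1)], height=2
  node 35: h_left=-1, h_right=2, diff=3 [FAIL (|-1-2|=3 > 1)], height=3
  node 33: h_left=-1, h_right=3, diff=4 [FAIL (|-1-3|=4 > 1)], height=4
  node 23: h_left=-1, h_right=4, diff=5 [FAIL (|-1-4|=5 > 1)], height=5
  node 21: h_left=-1, h_right=5, diff=6 [FAIL (|-1-5|=6 > 1)], height=6
  node 16: h_left=-1, h_right=6, diff=7 [FAIL (|-1-6|=7 > 1)], height=7
  node 8: h_left=-1, h_right=7, diff=8 [FAIL (|-1-7|=8 > 1)], height=8
Node 36 violates the condition: |-1 - 1| = 2 > 1.
Result: Not balanced


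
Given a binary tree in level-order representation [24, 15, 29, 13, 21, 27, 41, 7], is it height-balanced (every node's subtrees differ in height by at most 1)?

Tree (level-order array): [24, 15, 29, 13, 21, 27, 41, 7]
Definition: a tree is height-balanced if, at every node, |h(left) - h(right)| <= 1 (empty subtree has height -1).
Bottom-up per-node check:
  node 7: h_left=-1, h_right=-1, diff=0 [OK], height=0
  node 13: h_left=0, h_right=-1, diff=1 [OK], height=1
  node 21: h_left=-1, h_right=-1, diff=0 [OK], height=0
  node 15: h_left=1, h_right=0, diff=1 [OK], height=2
  node 27: h_left=-1, h_right=-1, diff=0 [OK], height=0
  node 41: h_left=-1, h_right=-1, diff=0 [OK], height=0
  node 29: h_left=0, h_right=0, diff=0 [OK], height=1
  node 24: h_left=2, h_right=1, diff=1 [OK], height=3
All nodes satisfy the balance condition.
Result: Balanced


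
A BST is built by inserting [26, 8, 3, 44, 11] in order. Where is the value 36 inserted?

Starting tree (level order): [26, 8, 44, 3, 11]
Insertion path: 26 -> 44
Result: insert 36 as left child of 44
Final tree (level order): [26, 8, 44, 3, 11, 36]


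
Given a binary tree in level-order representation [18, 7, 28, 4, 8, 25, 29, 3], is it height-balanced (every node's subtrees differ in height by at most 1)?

Tree (level-order array): [18, 7, 28, 4, 8, 25, 29, 3]
Definition: a tree is height-balanced if, at every node, |h(left) - h(right)| <= 1 (empty subtree has height -1).
Bottom-up per-node check:
  node 3: h_left=-1, h_right=-1, diff=0 [OK], height=0
  node 4: h_left=0, h_right=-1, diff=1 [OK], height=1
  node 8: h_left=-1, h_right=-1, diff=0 [OK], height=0
  node 7: h_left=1, h_right=0, diff=1 [OK], height=2
  node 25: h_left=-1, h_right=-1, diff=0 [OK], height=0
  node 29: h_left=-1, h_right=-1, diff=0 [OK], height=0
  node 28: h_left=0, h_right=0, diff=0 [OK], height=1
  node 18: h_left=2, h_right=1, diff=1 [OK], height=3
All nodes satisfy the balance condition.
Result: Balanced


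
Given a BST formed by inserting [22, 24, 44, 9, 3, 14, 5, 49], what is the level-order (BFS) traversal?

Tree insertion order: [22, 24, 44, 9, 3, 14, 5, 49]
Tree (level-order array): [22, 9, 24, 3, 14, None, 44, None, 5, None, None, None, 49]
BFS from the root, enqueuing left then right child of each popped node:
  queue [22] -> pop 22, enqueue [9, 24], visited so far: [22]
  queue [9, 24] -> pop 9, enqueue [3, 14], visited so far: [22, 9]
  queue [24, 3, 14] -> pop 24, enqueue [44], visited so far: [22, 9, 24]
  queue [3, 14, 44] -> pop 3, enqueue [5], visited so far: [22, 9, 24, 3]
  queue [14, 44, 5] -> pop 14, enqueue [none], visited so far: [22, 9, 24, 3, 14]
  queue [44, 5] -> pop 44, enqueue [49], visited so far: [22, 9, 24, 3, 14, 44]
  queue [5, 49] -> pop 5, enqueue [none], visited so far: [22, 9, 24, 3, 14, 44, 5]
  queue [49] -> pop 49, enqueue [none], visited so far: [22, 9, 24, 3, 14, 44, 5, 49]
Result: [22, 9, 24, 3, 14, 44, 5, 49]


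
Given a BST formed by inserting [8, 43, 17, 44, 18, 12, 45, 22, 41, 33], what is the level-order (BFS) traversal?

Tree insertion order: [8, 43, 17, 44, 18, 12, 45, 22, 41, 33]
Tree (level-order array): [8, None, 43, 17, 44, 12, 18, None, 45, None, None, None, 22, None, None, None, 41, 33]
BFS from the root, enqueuing left then right child of each popped node:
  queue [8] -> pop 8, enqueue [43], visited so far: [8]
  queue [43] -> pop 43, enqueue [17, 44], visited so far: [8, 43]
  queue [17, 44] -> pop 17, enqueue [12, 18], visited so far: [8, 43, 17]
  queue [44, 12, 18] -> pop 44, enqueue [45], visited so far: [8, 43, 17, 44]
  queue [12, 18, 45] -> pop 12, enqueue [none], visited so far: [8, 43, 17, 44, 12]
  queue [18, 45] -> pop 18, enqueue [22], visited so far: [8, 43, 17, 44, 12, 18]
  queue [45, 22] -> pop 45, enqueue [none], visited so far: [8, 43, 17, 44, 12, 18, 45]
  queue [22] -> pop 22, enqueue [41], visited so far: [8, 43, 17, 44, 12, 18, 45, 22]
  queue [41] -> pop 41, enqueue [33], visited so far: [8, 43, 17, 44, 12, 18, 45, 22, 41]
  queue [33] -> pop 33, enqueue [none], visited so far: [8, 43, 17, 44, 12, 18, 45, 22, 41, 33]
Result: [8, 43, 17, 44, 12, 18, 45, 22, 41, 33]


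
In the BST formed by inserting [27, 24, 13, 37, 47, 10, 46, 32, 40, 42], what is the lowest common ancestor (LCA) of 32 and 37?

Tree insertion order: [27, 24, 13, 37, 47, 10, 46, 32, 40, 42]
Tree (level-order array): [27, 24, 37, 13, None, 32, 47, 10, None, None, None, 46, None, None, None, 40, None, None, 42]
In a BST, the LCA of p=32, q=37 is the first node v on the
root-to-leaf path with p <= v <= q (go left if both < v, right if both > v).
Walk from root:
  at 27: both 32 and 37 > 27, go right
  at 37: 32 <= 37 <= 37, this is the LCA
LCA = 37


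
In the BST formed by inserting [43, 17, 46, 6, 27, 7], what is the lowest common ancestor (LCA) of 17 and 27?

Tree insertion order: [43, 17, 46, 6, 27, 7]
Tree (level-order array): [43, 17, 46, 6, 27, None, None, None, 7]
In a BST, the LCA of p=17, q=27 is the first node v on the
root-to-leaf path with p <= v <= q (go left if both < v, right if both > v).
Walk from root:
  at 43: both 17 and 27 < 43, go left
  at 17: 17 <= 17 <= 27, this is the LCA
LCA = 17


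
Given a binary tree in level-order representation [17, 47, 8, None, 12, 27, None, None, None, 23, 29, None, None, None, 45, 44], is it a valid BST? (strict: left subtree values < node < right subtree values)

Level-order array: [17, 47, 8, None, 12, 27, None, None, None, 23, 29, None, None, None, 45, 44]
Validate using subtree bounds (lo, hi): at each node, require lo < value < hi,
then recurse left with hi=value and right with lo=value.
Preorder trace (stopping at first violation):
  at node 17 with bounds (-inf, +inf): OK
  at node 47 with bounds (-inf, 17): VIOLATION
Node 47 violates its bound: not (-inf < 47 < 17).
Result: Not a valid BST


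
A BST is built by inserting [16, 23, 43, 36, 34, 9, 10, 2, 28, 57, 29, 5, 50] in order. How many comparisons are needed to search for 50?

Search path for 50: 16 -> 23 -> 43 -> 57 -> 50
Found: True
Comparisons: 5


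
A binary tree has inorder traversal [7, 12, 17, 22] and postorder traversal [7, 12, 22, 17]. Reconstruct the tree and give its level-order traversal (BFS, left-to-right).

Inorder:   [7, 12, 17, 22]
Postorder: [7, 12, 22, 17]
Algorithm: postorder visits root last, so walk postorder right-to-left;
each value is the root of the current inorder slice — split it at that
value, recurse on the right subtree first, then the left.
Recursive splits:
  root=17; inorder splits into left=[7, 12], right=[22]
  root=22; inorder splits into left=[], right=[]
  root=12; inorder splits into left=[7], right=[]
  root=7; inorder splits into left=[], right=[]
Reconstructed level-order: [17, 12, 22, 7]


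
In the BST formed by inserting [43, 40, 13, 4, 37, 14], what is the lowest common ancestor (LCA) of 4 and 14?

Tree insertion order: [43, 40, 13, 4, 37, 14]
Tree (level-order array): [43, 40, None, 13, None, 4, 37, None, None, 14]
In a BST, the LCA of p=4, q=14 is the first node v on the
root-to-leaf path with p <= v <= q (go left if both < v, right if both > v).
Walk from root:
  at 43: both 4 and 14 < 43, go left
  at 40: both 4 and 14 < 40, go left
  at 13: 4 <= 13 <= 14, this is the LCA
LCA = 13


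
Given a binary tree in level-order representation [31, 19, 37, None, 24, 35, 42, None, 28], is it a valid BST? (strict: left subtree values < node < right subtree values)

Level-order array: [31, 19, 37, None, 24, 35, 42, None, 28]
Validate using subtree bounds (lo, hi): at each node, require lo < value < hi,
then recurse left with hi=value and right with lo=value.
Preorder trace (stopping at first violation):
  at node 31 with bounds (-inf, +inf): OK
  at node 19 with bounds (-inf, 31): OK
  at node 24 with bounds (19, 31): OK
  at node 28 with bounds (24, 31): OK
  at node 37 with bounds (31, +inf): OK
  at node 35 with bounds (31, 37): OK
  at node 42 with bounds (37, +inf): OK
No violation found at any node.
Result: Valid BST


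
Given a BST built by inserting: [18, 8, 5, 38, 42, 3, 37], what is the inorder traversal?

Tree insertion order: [18, 8, 5, 38, 42, 3, 37]
Tree (level-order array): [18, 8, 38, 5, None, 37, 42, 3]
Inorder traversal: [3, 5, 8, 18, 37, 38, 42]


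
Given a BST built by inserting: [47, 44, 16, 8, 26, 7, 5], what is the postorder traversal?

Tree insertion order: [47, 44, 16, 8, 26, 7, 5]
Tree (level-order array): [47, 44, None, 16, None, 8, 26, 7, None, None, None, 5]
Postorder traversal: [5, 7, 8, 26, 16, 44, 47]


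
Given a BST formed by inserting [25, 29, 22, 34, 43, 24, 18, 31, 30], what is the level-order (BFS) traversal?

Tree insertion order: [25, 29, 22, 34, 43, 24, 18, 31, 30]
Tree (level-order array): [25, 22, 29, 18, 24, None, 34, None, None, None, None, 31, 43, 30]
BFS from the root, enqueuing left then right child of each popped node:
  queue [25] -> pop 25, enqueue [22, 29], visited so far: [25]
  queue [22, 29] -> pop 22, enqueue [18, 24], visited so far: [25, 22]
  queue [29, 18, 24] -> pop 29, enqueue [34], visited so far: [25, 22, 29]
  queue [18, 24, 34] -> pop 18, enqueue [none], visited so far: [25, 22, 29, 18]
  queue [24, 34] -> pop 24, enqueue [none], visited so far: [25, 22, 29, 18, 24]
  queue [34] -> pop 34, enqueue [31, 43], visited so far: [25, 22, 29, 18, 24, 34]
  queue [31, 43] -> pop 31, enqueue [30], visited so far: [25, 22, 29, 18, 24, 34, 31]
  queue [43, 30] -> pop 43, enqueue [none], visited so far: [25, 22, 29, 18, 24, 34, 31, 43]
  queue [30] -> pop 30, enqueue [none], visited so far: [25, 22, 29, 18, 24, 34, 31, 43, 30]
Result: [25, 22, 29, 18, 24, 34, 31, 43, 30]


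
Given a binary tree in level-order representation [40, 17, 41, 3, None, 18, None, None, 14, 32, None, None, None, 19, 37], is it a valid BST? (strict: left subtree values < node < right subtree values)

Level-order array: [40, 17, 41, 3, None, 18, None, None, 14, 32, None, None, None, 19, 37]
Validate using subtree bounds (lo, hi): at each node, require lo < value < hi,
then recurse left with hi=value and right with lo=value.
Preorder trace (stopping at first violation):
  at node 40 with bounds (-inf, +inf): OK
  at node 17 with bounds (-inf, 40): OK
  at node 3 with bounds (-inf, 17): OK
  at node 14 with bounds (3, 17): OK
  at node 41 with bounds (40, +inf): OK
  at node 18 with bounds (40, 41): VIOLATION
Node 18 violates its bound: not (40 < 18 < 41).
Result: Not a valid BST


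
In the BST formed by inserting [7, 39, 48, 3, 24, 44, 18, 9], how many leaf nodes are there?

Tree built from: [7, 39, 48, 3, 24, 44, 18, 9]
Tree (level-order array): [7, 3, 39, None, None, 24, 48, 18, None, 44, None, 9]
Rule: A leaf has 0 children.
Per-node child counts:
  node 7: 2 child(ren)
  node 3: 0 child(ren)
  node 39: 2 child(ren)
  node 24: 1 child(ren)
  node 18: 1 child(ren)
  node 9: 0 child(ren)
  node 48: 1 child(ren)
  node 44: 0 child(ren)
Matching nodes: [3, 9, 44]
Count of leaf nodes: 3


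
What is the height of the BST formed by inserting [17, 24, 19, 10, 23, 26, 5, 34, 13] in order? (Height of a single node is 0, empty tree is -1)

Insertion order: [17, 24, 19, 10, 23, 26, 5, 34, 13]
Tree (level-order array): [17, 10, 24, 5, 13, 19, 26, None, None, None, None, None, 23, None, 34]
Compute height bottom-up (empty subtree = -1):
  height(5) = 1 + max(-1, -1) = 0
  height(13) = 1 + max(-1, -1) = 0
  height(10) = 1 + max(0, 0) = 1
  height(23) = 1 + max(-1, -1) = 0
  height(19) = 1 + max(-1, 0) = 1
  height(34) = 1 + max(-1, -1) = 0
  height(26) = 1 + max(-1, 0) = 1
  height(24) = 1 + max(1, 1) = 2
  height(17) = 1 + max(1, 2) = 3
Height = 3


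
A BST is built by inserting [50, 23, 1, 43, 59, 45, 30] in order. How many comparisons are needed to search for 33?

Search path for 33: 50 -> 23 -> 43 -> 30
Found: False
Comparisons: 4


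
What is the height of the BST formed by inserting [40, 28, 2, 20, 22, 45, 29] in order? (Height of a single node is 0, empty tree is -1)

Insertion order: [40, 28, 2, 20, 22, 45, 29]
Tree (level-order array): [40, 28, 45, 2, 29, None, None, None, 20, None, None, None, 22]
Compute height bottom-up (empty subtree = -1):
  height(22) = 1 + max(-1, -1) = 0
  height(20) = 1 + max(-1, 0) = 1
  height(2) = 1 + max(-1, 1) = 2
  height(29) = 1 + max(-1, -1) = 0
  height(28) = 1 + max(2, 0) = 3
  height(45) = 1 + max(-1, -1) = 0
  height(40) = 1 + max(3, 0) = 4
Height = 4


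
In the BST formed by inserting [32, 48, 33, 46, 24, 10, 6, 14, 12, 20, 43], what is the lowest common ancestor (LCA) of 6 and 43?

Tree insertion order: [32, 48, 33, 46, 24, 10, 6, 14, 12, 20, 43]
Tree (level-order array): [32, 24, 48, 10, None, 33, None, 6, 14, None, 46, None, None, 12, 20, 43]
In a BST, the LCA of p=6, q=43 is the first node v on the
root-to-leaf path with p <= v <= q (go left if both < v, right if both > v).
Walk from root:
  at 32: 6 <= 32 <= 43, this is the LCA
LCA = 32


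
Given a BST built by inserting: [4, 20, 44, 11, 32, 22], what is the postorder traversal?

Tree insertion order: [4, 20, 44, 11, 32, 22]
Tree (level-order array): [4, None, 20, 11, 44, None, None, 32, None, 22]
Postorder traversal: [11, 22, 32, 44, 20, 4]


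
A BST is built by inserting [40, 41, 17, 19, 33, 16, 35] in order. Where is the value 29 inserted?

Starting tree (level order): [40, 17, 41, 16, 19, None, None, None, None, None, 33, None, 35]
Insertion path: 40 -> 17 -> 19 -> 33
Result: insert 29 as left child of 33
Final tree (level order): [40, 17, 41, 16, 19, None, None, None, None, None, 33, 29, 35]


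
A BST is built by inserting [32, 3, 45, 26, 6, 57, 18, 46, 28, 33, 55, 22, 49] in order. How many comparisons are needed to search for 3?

Search path for 3: 32 -> 3
Found: True
Comparisons: 2


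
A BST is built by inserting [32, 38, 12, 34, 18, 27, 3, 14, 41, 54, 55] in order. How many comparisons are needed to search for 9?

Search path for 9: 32 -> 12 -> 3
Found: False
Comparisons: 3


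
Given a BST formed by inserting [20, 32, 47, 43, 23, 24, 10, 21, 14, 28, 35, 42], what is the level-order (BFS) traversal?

Tree insertion order: [20, 32, 47, 43, 23, 24, 10, 21, 14, 28, 35, 42]
Tree (level-order array): [20, 10, 32, None, 14, 23, 47, None, None, 21, 24, 43, None, None, None, None, 28, 35, None, None, None, None, 42]
BFS from the root, enqueuing left then right child of each popped node:
  queue [20] -> pop 20, enqueue [10, 32], visited so far: [20]
  queue [10, 32] -> pop 10, enqueue [14], visited so far: [20, 10]
  queue [32, 14] -> pop 32, enqueue [23, 47], visited so far: [20, 10, 32]
  queue [14, 23, 47] -> pop 14, enqueue [none], visited so far: [20, 10, 32, 14]
  queue [23, 47] -> pop 23, enqueue [21, 24], visited so far: [20, 10, 32, 14, 23]
  queue [47, 21, 24] -> pop 47, enqueue [43], visited so far: [20, 10, 32, 14, 23, 47]
  queue [21, 24, 43] -> pop 21, enqueue [none], visited so far: [20, 10, 32, 14, 23, 47, 21]
  queue [24, 43] -> pop 24, enqueue [28], visited so far: [20, 10, 32, 14, 23, 47, 21, 24]
  queue [43, 28] -> pop 43, enqueue [35], visited so far: [20, 10, 32, 14, 23, 47, 21, 24, 43]
  queue [28, 35] -> pop 28, enqueue [none], visited so far: [20, 10, 32, 14, 23, 47, 21, 24, 43, 28]
  queue [35] -> pop 35, enqueue [42], visited so far: [20, 10, 32, 14, 23, 47, 21, 24, 43, 28, 35]
  queue [42] -> pop 42, enqueue [none], visited so far: [20, 10, 32, 14, 23, 47, 21, 24, 43, 28, 35, 42]
Result: [20, 10, 32, 14, 23, 47, 21, 24, 43, 28, 35, 42]


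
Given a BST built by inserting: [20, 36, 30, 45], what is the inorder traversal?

Tree insertion order: [20, 36, 30, 45]
Tree (level-order array): [20, None, 36, 30, 45]
Inorder traversal: [20, 30, 36, 45]


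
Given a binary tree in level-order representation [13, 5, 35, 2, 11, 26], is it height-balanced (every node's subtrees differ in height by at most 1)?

Tree (level-order array): [13, 5, 35, 2, 11, 26]
Definition: a tree is height-balanced if, at every node, |h(left) - h(right)| <= 1 (empty subtree has height -1).
Bottom-up per-node check:
  node 2: h_left=-1, h_right=-1, diff=0 [OK], height=0
  node 11: h_left=-1, h_right=-1, diff=0 [OK], height=0
  node 5: h_left=0, h_right=0, diff=0 [OK], height=1
  node 26: h_left=-1, h_right=-1, diff=0 [OK], height=0
  node 35: h_left=0, h_right=-1, diff=1 [OK], height=1
  node 13: h_left=1, h_right=1, diff=0 [OK], height=2
All nodes satisfy the balance condition.
Result: Balanced


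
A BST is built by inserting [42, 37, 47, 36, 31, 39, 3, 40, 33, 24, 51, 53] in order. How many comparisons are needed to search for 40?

Search path for 40: 42 -> 37 -> 39 -> 40
Found: True
Comparisons: 4


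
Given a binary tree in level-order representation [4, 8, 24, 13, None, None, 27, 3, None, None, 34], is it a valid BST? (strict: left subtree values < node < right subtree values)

Level-order array: [4, 8, 24, 13, None, None, 27, 3, None, None, 34]
Validate using subtree bounds (lo, hi): at each node, require lo < value < hi,
then recurse left with hi=value and right with lo=value.
Preorder trace (stopping at first violation):
  at node 4 with bounds (-inf, +inf): OK
  at node 8 with bounds (-inf, 4): VIOLATION
Node 8 violates its bound: not (-inf < 8 < 4).
Result: Not a valid BST


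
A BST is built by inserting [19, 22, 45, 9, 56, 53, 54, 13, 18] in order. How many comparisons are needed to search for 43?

Search path for 43: 19 -> 22 -> 45
Found: False
Comparisons: 3


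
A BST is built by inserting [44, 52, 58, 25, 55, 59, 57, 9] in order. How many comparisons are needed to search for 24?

Search path for 24: 44 -> 25 -> 9
Found: False
Comparisons: 3


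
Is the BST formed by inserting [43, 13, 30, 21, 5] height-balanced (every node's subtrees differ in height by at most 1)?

Tree (level-order array): [43, 13, None, 5, 30, None, None, 21]
Definition: a tree is height-balanced if, at every node, |h(left) - h(right)| <= 1 (empty subtree has height -1).
Bottom-up per-node check:
  node 5: h_left=-1, h_right=-1, diff=0 [OK], height=0
  node 21: h_left=-1, h_right=-1, diff=0 [OK], height=0
  node 30: h_left=0, h_right=-1, diff=1 [OK], height=1
  node 13: h_left=0, h_right=1, diff=1 [OK], height=2
  node 43: h_left=2, h_right=-1, diff=3 [FAIL (|2--1|=3 > 1)], height=3
Node 43 violates the condition: |2 - -1| = 3 > 1.
Result: Not balanced


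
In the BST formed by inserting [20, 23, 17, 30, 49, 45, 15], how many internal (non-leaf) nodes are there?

Tree built from: [20, 23, 17, 30, 49, 45, 15]
Tree (level-order array): [20, 17, 23, 15, None, None, 30, None, None, None, 49, 45]
Rule: An internal node has at least one child.
Per-node child counts:
  node 20: 2 child(ren)
  node 17: 1 child(ren)
  node 15: 0 child(ren)
  node 23: 1 child(ren)
  node 30: 1 child(ren)
  node 49: 1 child(ren)
  node 45: 0 child(ren)
Matching nodes: [20, 17, 23, 30, 49]
Count of internal (non-leaf) nodes: 5


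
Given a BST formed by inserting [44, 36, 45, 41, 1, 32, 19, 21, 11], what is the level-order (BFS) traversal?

Tree insertion order: [44, 36, 45, 41, 1, 32, 19, 21, 11]
Tree (level-order array): [44, 36, 45, 1, 41, None, None, None, 32, None, None, 19, None, 11, 21]
BFS from the root, enqueuing left then right child of each popped node:
  queue [44] -> pop 44, enqueue [36, 45], visited so far: [44]
  queue [36, 45] -> pop 36, enqueue [1, 41], visited so far: [44, 36]
  queue [45, 1, 41] -> pop 45, enqueue [none], visited so far: [44, 36, 45]
  queue [1, 41] -> pop 1, enqueue [32], visited so far: [44, 36, 45, 1]
  queue [41, 32] -> pop 41, enqueue [none], visited so far: [44, 36, 45, 1, 41]
  queue [32] -> pop 32, enqueue [19], visited so far: [44, 36, 45, 1, 41, 32]
  queue [19] -> pop 19, enqueue [11, 21], visited so far: [44, 36, 45, 1, 41, 32, 19]
  queue [11, 21] -> pop 11, enqueue [none], visited so far: [44, 36, 45, 1, 41, 32, 19, 11]
  queue [21] -> pop 21, enqueue [none], visited so far: [44, 36, 45, 1, 41, 32, 19, 11, 21]
Result: [44, 36, 45, 1, 41, 32, 19, 11, 21]


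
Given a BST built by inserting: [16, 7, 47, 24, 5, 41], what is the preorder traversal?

Tree insertion order: [16, 7, 47, 24, 5, 41]
Tree (level-order array): [16, 7, 47, 5, None, 24, None, None, None, None, 41]
Preorder traversal: [16, 7, 5, 47, 24, 41]


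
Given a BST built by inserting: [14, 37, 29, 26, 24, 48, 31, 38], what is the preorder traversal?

Tree insertion order: [14, 37, 29, 26, 24, 48, 31, 38]
Tree (level-order array): [14, None, 37, 29, 48, 26, 31, 38, None, 24]
Preorder traversal: [14, 37, 29, 26, 24, 31, 48, 38]


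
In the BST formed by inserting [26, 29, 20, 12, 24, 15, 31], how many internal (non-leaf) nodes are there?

Tree built from: [26, 29, 20, 12, 24, 15, 31]
Tree (level-order array): [26, 20, 29, 12, 24, None, 31, None, 15]
Rule: An internal node has at least one child.
Per-node child counts:
  node 26: 2 child(ren)
  node 20: 2 child(ren)
  node 12: 1 child(ren)
  node 15: 0 child(ren)
  node 24: 0 child(ren)
  node 29: 1 child(ren)
  node 31: 0 child(ren)
Matching nodes: [26, 20, 12, 29]
Count of internal (non-leaf) nodes: 4


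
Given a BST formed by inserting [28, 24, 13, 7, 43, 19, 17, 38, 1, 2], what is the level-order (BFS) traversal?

Tree insertion order: [28, 24, 13, 7, 43, 19, 17, 38, 1, 2]
Tree (level-order array): [28, 24, 43, 13, None, 38, None, 7, 19, None, None, 1, None, 17, None, None, 2]
BFS from the root, enqueuing left then right child of each popped node:
  queue [28] -> pop 28, enqueue [24, 43], visited so far: [28]
  queue [24, 43] -> pop 24, enqueue [13], visited so far: [28, 24]
  queue [43, 13] -> pop 43, enqueue [38], visited so far: [28, 24, 43]
  queue [13, 38] -> pop 13, enqueue [7, 19], visited so far: [28, 24, 43, 13]
  queue [38, 7, 19] -> pop 38, enqueue [none], visited so far: [28, 24, 43, 13, 38]
  queue [7, 19] -> pop 7, enqueue [1], visited so far: [28, 24, 43, 13, 38, 7]
  queue [19, 1] -> pop 19, enqueue [17], visited so far: [28, 24, 43, 13, 38, 7, 19]
  queue [1, 17] -> pop 1, enqueue [2], visited so far: [28, 24, 43, 13, 38, 7, 19, 1]
  queue [17, 2] -> pop 17, enqueue [none], visited so far: [28, 24, 43, 13, 38, 7, 19, 1, 17]
  queue [2] -> pop 2, enqueue [none], visited so far: [28, 24, 43, 13, 38, 7, 19, 1, 17, 2]
Result: [28, 24, 43, 13, 38, 7, 19, 1, 17, 2]
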